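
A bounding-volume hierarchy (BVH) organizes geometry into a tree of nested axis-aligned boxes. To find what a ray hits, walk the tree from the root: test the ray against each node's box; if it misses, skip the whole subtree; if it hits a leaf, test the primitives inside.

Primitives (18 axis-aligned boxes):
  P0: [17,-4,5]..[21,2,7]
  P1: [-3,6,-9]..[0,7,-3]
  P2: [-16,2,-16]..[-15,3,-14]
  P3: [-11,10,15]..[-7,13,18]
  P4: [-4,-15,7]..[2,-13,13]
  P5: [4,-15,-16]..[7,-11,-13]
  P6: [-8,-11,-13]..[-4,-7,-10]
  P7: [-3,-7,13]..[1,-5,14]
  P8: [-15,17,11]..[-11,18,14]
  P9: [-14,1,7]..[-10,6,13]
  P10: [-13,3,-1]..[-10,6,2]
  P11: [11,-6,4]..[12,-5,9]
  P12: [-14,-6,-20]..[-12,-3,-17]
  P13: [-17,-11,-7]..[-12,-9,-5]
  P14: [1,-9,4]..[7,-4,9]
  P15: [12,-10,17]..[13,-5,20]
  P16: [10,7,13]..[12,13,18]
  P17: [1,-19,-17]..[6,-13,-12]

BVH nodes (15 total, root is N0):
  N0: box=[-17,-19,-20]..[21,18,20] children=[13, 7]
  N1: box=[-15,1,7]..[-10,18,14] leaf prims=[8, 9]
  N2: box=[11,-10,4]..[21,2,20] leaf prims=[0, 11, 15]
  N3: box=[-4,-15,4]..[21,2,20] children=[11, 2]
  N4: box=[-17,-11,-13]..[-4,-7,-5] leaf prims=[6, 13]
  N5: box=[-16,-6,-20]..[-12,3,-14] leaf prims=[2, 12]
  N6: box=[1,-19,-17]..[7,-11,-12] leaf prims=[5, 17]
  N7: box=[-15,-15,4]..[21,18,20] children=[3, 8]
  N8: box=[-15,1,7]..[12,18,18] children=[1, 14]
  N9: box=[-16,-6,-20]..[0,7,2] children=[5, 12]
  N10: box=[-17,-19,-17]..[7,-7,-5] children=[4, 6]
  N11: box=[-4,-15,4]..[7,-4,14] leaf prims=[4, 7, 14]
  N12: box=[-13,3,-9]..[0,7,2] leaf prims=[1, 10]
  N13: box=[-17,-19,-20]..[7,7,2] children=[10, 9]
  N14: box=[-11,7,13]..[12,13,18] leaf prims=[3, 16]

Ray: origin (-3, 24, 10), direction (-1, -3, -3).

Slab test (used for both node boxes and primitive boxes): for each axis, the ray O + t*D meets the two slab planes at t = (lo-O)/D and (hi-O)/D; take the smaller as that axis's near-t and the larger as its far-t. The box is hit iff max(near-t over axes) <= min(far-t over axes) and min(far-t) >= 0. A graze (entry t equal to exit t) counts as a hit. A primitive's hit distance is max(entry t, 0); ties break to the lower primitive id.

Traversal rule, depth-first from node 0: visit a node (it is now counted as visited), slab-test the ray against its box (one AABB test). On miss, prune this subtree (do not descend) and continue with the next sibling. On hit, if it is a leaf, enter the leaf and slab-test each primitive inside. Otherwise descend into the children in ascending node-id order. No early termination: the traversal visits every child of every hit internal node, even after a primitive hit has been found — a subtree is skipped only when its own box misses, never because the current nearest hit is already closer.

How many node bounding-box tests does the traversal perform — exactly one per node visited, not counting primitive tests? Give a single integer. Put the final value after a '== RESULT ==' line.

Traverse from the root:
N0 x:[-24,14] y:[2,43/3] z:[-10/3,10] -> hit [2,10], descend [7, 13]
  N7 x:[-24,12] y:[2,13] z:[-10/3,2] -> hit [2,2], descend [3, 8]
    N3 x:[-24,1] y:[22/3,13] z:[-10/3,2] -> miss, prune
    N8 x:[-15,12] y:[2,23/3] z:[-8/3,1] -> miss, prune
  N13 x:[-10,14] y:[17/3,43/3] z:[8/3,10] -> hit [17/3,10], descend [9, 10]
    N9 x:[-3,13] y:[17/3,10] z:[8/3,10] -> hit [17/3,10], descend [5, 12]
      N5 x:[9,13] y:[7,10] z:[8,10] -> hit [9,10] leaf, test {P2(miss), P12@t=9}
      N12 x:[-3,10] y:[17/3,7] z:[8/3,19/3] -> hit [17/3,19/3] leaf, test {P1(miss), P10(miss)}
    N10 x:[-10,14] y:[31/3,43/3] z:[5,9] -> miss, prune

order=[0, 7, 3, 8, 13, 9, 5, 12, 10]  |boxes|=9  |leaves|=2  hit=P12

== RESULT ==
9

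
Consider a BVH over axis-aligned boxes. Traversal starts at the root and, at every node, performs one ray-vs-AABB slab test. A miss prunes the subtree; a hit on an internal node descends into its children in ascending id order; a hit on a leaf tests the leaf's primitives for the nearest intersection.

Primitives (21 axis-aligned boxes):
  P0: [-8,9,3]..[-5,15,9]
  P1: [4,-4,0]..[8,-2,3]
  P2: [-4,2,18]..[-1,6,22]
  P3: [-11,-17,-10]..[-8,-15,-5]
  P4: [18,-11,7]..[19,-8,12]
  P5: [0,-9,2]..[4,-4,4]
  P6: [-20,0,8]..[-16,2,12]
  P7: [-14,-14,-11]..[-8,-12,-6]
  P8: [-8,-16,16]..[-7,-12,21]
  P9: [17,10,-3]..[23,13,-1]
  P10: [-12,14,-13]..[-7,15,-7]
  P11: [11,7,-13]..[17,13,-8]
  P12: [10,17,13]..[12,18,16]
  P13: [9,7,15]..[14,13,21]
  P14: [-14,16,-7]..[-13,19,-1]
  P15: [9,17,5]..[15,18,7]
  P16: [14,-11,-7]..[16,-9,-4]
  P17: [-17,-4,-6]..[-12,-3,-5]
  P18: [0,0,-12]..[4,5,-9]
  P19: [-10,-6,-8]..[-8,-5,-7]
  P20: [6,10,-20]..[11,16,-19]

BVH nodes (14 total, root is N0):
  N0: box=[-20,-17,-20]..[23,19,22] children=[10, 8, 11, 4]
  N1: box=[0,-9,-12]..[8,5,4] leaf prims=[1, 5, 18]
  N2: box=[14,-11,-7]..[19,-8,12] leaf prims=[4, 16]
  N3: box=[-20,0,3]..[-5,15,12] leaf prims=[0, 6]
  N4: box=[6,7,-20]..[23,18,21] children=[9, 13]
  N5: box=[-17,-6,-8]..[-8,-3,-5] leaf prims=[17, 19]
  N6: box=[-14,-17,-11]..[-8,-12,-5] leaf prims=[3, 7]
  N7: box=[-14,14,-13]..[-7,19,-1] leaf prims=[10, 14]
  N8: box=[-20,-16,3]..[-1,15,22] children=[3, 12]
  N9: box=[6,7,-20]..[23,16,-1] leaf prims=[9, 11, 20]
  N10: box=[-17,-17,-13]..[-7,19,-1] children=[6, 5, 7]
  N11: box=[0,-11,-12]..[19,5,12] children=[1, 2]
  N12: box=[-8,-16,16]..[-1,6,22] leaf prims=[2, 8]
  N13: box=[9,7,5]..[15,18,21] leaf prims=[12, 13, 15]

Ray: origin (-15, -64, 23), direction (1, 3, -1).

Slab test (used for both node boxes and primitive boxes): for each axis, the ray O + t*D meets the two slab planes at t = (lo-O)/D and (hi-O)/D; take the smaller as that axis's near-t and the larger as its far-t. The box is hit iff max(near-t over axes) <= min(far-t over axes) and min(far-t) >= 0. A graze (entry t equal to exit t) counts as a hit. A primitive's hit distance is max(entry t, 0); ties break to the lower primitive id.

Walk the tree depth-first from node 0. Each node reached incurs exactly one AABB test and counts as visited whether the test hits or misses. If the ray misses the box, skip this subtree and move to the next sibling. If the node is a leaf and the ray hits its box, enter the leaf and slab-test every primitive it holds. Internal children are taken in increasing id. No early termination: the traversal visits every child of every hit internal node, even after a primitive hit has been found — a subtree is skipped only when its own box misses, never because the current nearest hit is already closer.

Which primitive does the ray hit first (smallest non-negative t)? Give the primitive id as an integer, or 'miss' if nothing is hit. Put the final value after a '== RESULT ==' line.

Walk:
N0 x:[-5,38] y:[47/3,83/3] z:[1,43] -> hit [47/3,83/3], descend [4, 8, 10, 11]
  N4 x:[21,38] y:[71/3,82/3] z:[2,43] -> hit [71/3,82/3], descend [9, 13]
    N9 x:[21,38] y:[71/3,80/3] z:[24,43] -> hit [24,80/3] leaf, test {P9(miss), P11(miss), P20(miss)}
    N13 x:[24,30] y:[71/3,82/3] z:[2,18] -> miss, prune
  N8 x:[-5,14] y:[16,79/3] z:[1,20] -> miss, prune
  N10 x:[-2,8] y:[47/3,83/3] z:[24,36] -> miss, prune
  N11 x:[15,34] y:[53/3,23] z:[11,35] -> hit [53/3,23], descend [1, 2]
    N1 x:[15,23] y:[55/3,23] z:[19,35] -> hit [19,23] leaf, test {P1@t=20, P5@t=19, P18(miss)}
    N2 x:[29,34] y:[53/3,56/3] z:[11,30] -> miss, prune

9 AABB tests over nodes [0, 4, 9, 13, 8, 10, 11, 1, 2]; 2 leaves entered; closest P5.

== RESULT ==
5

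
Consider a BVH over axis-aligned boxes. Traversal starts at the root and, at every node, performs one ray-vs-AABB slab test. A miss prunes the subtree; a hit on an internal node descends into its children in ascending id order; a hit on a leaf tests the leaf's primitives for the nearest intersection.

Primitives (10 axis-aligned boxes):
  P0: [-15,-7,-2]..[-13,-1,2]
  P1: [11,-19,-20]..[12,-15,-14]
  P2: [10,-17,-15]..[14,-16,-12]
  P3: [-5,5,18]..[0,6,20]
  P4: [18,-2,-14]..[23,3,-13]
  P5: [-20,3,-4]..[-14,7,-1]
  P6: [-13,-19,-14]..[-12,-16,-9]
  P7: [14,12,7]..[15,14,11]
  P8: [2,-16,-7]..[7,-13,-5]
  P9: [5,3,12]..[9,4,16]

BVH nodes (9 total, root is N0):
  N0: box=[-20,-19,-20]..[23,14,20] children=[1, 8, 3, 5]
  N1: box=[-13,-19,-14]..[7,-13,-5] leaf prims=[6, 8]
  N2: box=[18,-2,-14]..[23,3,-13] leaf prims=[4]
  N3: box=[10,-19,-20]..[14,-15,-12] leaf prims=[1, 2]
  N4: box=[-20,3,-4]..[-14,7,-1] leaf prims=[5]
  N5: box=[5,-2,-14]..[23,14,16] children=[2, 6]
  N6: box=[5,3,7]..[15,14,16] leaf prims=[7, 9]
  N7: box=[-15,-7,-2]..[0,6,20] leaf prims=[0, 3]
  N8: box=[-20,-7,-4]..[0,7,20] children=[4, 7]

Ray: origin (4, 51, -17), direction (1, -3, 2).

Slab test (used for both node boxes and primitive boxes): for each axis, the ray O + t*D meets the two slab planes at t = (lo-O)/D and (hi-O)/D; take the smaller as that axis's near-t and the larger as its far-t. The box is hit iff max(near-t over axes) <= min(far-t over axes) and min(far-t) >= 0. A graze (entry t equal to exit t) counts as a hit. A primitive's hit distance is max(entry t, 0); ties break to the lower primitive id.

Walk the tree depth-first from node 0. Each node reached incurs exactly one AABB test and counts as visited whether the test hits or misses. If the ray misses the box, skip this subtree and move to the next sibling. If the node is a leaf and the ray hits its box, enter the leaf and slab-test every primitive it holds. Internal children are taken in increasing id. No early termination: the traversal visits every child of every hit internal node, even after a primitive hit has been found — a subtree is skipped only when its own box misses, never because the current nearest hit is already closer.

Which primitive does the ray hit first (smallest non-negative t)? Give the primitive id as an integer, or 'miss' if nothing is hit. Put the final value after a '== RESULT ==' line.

Walk:
N0 x:[-24,19] y:[37/3,70/3] z:[-3/2,37/2] -> hit [37/3,37/2], descend [1, 3, 5, 8]
  N1 x:[-17,3] y:[64/3,70/3] z:[3/2,6] -> miss, prune
  N3 x:[6,10] y:[22,70/3] z:[-3/2,5/2] -> miss, prune
  N5 x:[1,19] y:[37/3,53/3] z:[3/2,33/2] -> hit [37/3,33/2], descend [2, 6]
    N2 x:[14,19] y:[16,53/3] z:[3/2,2] -> miss, prune
    N6 x:[1,11] y:[37/3,16] z:[12,33/2] -> miss, prune
  N8 x:[-24,-4] y:[44/3,58/3] z:[13/2,37/2] -> miss, prune

Summary -> nodes [0, 1, 3, 5, 2, 6, 8]; box-tests=7; leaf-entries=0; first=miss

== RESULT ==
miss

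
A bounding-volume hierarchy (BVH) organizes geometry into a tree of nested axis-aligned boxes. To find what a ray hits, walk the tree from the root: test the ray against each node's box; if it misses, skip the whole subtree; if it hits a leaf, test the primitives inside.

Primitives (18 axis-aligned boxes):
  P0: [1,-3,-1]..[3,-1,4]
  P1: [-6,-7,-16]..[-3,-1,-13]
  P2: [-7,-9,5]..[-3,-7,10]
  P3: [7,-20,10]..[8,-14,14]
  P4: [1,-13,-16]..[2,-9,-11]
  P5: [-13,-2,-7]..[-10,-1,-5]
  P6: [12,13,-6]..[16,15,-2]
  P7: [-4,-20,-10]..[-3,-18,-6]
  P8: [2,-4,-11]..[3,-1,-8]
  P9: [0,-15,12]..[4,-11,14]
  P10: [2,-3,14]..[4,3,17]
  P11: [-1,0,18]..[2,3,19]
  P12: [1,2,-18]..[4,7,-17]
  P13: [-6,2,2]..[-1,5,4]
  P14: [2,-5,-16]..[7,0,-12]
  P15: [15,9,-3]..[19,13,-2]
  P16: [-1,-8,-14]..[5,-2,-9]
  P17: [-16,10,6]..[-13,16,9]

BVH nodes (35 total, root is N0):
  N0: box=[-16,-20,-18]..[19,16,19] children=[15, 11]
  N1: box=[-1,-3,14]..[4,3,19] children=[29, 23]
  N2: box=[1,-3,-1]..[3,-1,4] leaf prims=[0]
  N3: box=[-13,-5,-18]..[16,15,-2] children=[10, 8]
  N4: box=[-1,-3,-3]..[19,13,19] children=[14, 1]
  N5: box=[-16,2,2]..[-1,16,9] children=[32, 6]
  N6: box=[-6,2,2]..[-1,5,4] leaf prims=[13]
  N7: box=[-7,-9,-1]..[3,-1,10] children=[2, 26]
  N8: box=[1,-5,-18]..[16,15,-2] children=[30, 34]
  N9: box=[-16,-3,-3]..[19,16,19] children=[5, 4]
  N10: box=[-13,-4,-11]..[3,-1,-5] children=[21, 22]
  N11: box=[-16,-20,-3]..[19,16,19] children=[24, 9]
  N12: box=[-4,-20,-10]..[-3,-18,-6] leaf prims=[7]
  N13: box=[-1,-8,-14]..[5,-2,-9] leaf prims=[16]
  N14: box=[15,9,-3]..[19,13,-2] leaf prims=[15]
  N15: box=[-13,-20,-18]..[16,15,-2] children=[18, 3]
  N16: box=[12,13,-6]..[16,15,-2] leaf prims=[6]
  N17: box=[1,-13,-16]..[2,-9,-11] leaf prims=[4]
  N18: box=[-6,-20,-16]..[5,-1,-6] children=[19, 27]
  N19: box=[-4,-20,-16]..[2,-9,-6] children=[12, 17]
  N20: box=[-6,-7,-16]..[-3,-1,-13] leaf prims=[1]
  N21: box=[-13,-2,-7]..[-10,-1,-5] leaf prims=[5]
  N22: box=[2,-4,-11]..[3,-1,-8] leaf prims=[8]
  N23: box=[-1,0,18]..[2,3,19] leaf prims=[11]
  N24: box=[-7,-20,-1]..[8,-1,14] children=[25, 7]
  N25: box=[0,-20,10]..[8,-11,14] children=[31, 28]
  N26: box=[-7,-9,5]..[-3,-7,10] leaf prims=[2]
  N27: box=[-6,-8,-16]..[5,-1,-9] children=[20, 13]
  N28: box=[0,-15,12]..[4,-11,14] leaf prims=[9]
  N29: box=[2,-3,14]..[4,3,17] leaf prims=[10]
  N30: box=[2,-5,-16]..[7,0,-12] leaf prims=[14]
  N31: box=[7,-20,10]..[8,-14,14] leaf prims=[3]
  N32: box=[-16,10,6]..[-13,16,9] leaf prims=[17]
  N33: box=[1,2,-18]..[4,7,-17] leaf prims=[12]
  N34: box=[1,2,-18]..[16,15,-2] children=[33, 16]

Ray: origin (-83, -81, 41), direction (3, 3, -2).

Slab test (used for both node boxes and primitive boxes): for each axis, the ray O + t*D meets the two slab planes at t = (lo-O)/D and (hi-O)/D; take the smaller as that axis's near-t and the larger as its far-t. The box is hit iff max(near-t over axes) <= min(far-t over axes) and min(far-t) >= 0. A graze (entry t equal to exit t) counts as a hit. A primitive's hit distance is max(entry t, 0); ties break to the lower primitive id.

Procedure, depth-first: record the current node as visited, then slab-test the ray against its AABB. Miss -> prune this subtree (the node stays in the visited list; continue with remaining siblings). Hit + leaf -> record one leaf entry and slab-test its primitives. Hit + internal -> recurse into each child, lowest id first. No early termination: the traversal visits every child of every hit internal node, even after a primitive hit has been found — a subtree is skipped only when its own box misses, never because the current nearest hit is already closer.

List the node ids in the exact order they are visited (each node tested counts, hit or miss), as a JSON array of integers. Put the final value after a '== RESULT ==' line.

Trace the traversal:
N0 x:[67/3,34] y:[61/3,97/3] z:[11,59/2] -> hit [67/3,59/2], descend [11, 15]
  N11 x:[67/3,34] y:[61/3,97/3] z:[11,22] -> miss, prune
  N15 x:[70/3,33] y:[61/3,32] z:[43/2,59/2] -> hit [70/3,59/2], descend [3, 18]
    N3 x:[70/3,33] y:[76/3,32] z:[43/2,59/2] -> hit [76/3,59/2], descend [8, 10]
      N8 x:[28,33] y:[76/3,32] z:[43/2,59/2] -> hit [28,59/2], descend [30, 34]
        N30 x:[85/3,30] y:[76/3,27] z:[53/2,57/2] -> miss, prune
        N34 x:[28,33] y:[83/3,32] z:[43/2,59/2] -> hit [28,59/2], descend [16, 33]
          N16 x:[95/3,33] y:[94/3,32] z:[43/2,47/2] -> miss, prune
          N33 x:[28,29] y:[83/3,88/3] z:[29,59/2] -> hit [29,29] leaf, test {P12@t=29}
      N10 x:[70/3,86/3] y:[77/3,80/3] z:[23,26] -> hit [77/3,26], descend [21, 22]
        N21 x:[70/3,73/3] y:[79/3,80/3] z:[23,24] -> miss, prune
        N22 x:[85/3,86/3] y:[77/3,80/3] z:[49/2,26] -> miss, prune
    N18 x:[77/3,88/3] y:[61/3,80/3] z:[47/2,57/2] -> hit [77/3,80/3], descend [19, 27]
      N19 x:[79/3,85/3] y:[61/3,24] z:[47/2,57/2] -> miss, prune
      N27 x:[77/3,88/3] y:[73/3,80/3] z:[25,57/2] -> hit [77/3,80/3], descend [13, 20]
        N13 x:[82/3,88/3] y:[73/3,79/3] z:[25,55/2] -> miss, prune
        N20 x:[77/3,80/3] y:[74/3,80/3] z:[27,57/2] -> miss, prune

Visited [0, 11, 15, 3, 8, 30, 34, 16, 33, 10, 21, 22, 18, 19, 27, 13, 20]. Tests: 17 box, 1 leaf. Nearest: P12.

== RESULT ==
[0, 11, 15, 3, 8, 30, 34, 16, 33, 10, 21, 22, 18, 19, 27, 13, 20]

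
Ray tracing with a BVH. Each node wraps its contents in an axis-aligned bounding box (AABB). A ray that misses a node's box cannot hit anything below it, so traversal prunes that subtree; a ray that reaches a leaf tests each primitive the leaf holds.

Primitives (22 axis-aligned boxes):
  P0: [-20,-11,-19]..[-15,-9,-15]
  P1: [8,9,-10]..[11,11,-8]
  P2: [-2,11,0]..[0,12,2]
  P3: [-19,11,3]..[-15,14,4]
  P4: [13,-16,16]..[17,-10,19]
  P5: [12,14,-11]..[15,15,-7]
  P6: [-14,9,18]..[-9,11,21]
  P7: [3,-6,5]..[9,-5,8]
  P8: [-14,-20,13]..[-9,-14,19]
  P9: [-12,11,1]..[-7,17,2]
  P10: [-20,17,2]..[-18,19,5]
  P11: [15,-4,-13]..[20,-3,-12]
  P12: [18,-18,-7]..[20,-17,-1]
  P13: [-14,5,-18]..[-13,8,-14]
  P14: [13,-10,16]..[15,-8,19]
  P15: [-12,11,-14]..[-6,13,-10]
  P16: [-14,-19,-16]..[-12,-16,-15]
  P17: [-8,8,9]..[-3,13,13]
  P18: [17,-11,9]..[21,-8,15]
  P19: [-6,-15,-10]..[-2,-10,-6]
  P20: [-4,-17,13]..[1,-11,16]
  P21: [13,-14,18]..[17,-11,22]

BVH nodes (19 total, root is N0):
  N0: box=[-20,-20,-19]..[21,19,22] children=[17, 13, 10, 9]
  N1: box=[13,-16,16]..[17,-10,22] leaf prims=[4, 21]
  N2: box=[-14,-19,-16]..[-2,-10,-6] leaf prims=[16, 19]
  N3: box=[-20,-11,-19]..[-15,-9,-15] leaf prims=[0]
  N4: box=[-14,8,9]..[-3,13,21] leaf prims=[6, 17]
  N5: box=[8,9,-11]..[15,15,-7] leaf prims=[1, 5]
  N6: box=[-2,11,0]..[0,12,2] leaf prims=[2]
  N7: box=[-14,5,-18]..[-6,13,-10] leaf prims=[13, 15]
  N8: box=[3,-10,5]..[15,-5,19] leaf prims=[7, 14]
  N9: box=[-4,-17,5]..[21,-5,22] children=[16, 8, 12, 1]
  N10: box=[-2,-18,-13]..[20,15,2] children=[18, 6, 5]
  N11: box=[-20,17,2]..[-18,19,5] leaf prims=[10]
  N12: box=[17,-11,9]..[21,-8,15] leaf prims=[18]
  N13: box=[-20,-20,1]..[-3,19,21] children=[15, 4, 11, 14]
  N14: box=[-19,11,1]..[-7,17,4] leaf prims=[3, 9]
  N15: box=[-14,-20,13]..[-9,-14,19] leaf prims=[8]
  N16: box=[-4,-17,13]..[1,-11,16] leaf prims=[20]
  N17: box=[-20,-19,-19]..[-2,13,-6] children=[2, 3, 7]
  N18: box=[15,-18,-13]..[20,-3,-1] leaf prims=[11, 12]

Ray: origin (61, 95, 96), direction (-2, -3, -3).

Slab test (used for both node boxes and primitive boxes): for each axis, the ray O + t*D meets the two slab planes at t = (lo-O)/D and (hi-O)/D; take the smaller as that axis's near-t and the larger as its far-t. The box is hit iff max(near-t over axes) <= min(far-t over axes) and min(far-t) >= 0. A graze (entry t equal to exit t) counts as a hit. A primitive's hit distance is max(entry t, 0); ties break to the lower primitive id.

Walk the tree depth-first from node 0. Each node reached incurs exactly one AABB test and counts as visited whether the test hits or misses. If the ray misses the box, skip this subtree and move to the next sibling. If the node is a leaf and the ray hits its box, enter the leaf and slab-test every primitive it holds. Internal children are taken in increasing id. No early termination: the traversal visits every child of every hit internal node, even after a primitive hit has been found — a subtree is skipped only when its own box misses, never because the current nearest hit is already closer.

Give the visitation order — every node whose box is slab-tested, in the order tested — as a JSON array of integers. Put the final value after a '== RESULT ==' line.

Traverse from the root:
N0 x:[20,81/2] y:[76/3,115/3] z:[74/3,115/3] -> hit [76/3,115/3], descend [9, 10, 13, 17]
  N9 x:[20,65/2] y:[100/3,112/3] z:[74/3,91/3] -> miss, prune
  N10 x:[41/2,63/2] y:[80/3,113/3] z:[94/3,109/3] -> hit [94/3,63/2], descend [5, 6, 18]
    N5 x:[23,53/2] y:[80/3,86/3] z:[103/3,107/3] -> miss, prune
    N6 x:[61/2,63/2] y:[83/3,28] z:[94/3,32] -> miss, prune
    N18 x:[41/2,23] y:[98/3,113/3] z:[97/3,109/3] -> miss, prune
  N13 x:[32,81/2] y:[76/3,115/3] z:[25,95/3] -> miss, prune
  N17 x:[63/2,81/2] y:[82/3,38] z:[34,115/3] -> hit [34,38], descend [2, 3, 7]
    N2 x:[63/2,75/2] y:[35,38] z:[34,112/3] -> hit [35,112/3] leaf, test {P16@t=37, P19(miss)}
    N3 x:[38,81/2] y:[104/3,106/3] z:[37,115/3] -> miss, prune
    N7 x:[67/2,75/2] y:[82/3,30] z:[106/3,38] -> miss, prune

Visited [0, 9, 10, 5, 6, 18, 13, 17, 2, 3, 7]. Tests: 11 box, 1 leaf. Nearest: P16.

== RESULT ==
[0, 9, 10, 5, 6, 18, 13, 17, 2, 3, 7]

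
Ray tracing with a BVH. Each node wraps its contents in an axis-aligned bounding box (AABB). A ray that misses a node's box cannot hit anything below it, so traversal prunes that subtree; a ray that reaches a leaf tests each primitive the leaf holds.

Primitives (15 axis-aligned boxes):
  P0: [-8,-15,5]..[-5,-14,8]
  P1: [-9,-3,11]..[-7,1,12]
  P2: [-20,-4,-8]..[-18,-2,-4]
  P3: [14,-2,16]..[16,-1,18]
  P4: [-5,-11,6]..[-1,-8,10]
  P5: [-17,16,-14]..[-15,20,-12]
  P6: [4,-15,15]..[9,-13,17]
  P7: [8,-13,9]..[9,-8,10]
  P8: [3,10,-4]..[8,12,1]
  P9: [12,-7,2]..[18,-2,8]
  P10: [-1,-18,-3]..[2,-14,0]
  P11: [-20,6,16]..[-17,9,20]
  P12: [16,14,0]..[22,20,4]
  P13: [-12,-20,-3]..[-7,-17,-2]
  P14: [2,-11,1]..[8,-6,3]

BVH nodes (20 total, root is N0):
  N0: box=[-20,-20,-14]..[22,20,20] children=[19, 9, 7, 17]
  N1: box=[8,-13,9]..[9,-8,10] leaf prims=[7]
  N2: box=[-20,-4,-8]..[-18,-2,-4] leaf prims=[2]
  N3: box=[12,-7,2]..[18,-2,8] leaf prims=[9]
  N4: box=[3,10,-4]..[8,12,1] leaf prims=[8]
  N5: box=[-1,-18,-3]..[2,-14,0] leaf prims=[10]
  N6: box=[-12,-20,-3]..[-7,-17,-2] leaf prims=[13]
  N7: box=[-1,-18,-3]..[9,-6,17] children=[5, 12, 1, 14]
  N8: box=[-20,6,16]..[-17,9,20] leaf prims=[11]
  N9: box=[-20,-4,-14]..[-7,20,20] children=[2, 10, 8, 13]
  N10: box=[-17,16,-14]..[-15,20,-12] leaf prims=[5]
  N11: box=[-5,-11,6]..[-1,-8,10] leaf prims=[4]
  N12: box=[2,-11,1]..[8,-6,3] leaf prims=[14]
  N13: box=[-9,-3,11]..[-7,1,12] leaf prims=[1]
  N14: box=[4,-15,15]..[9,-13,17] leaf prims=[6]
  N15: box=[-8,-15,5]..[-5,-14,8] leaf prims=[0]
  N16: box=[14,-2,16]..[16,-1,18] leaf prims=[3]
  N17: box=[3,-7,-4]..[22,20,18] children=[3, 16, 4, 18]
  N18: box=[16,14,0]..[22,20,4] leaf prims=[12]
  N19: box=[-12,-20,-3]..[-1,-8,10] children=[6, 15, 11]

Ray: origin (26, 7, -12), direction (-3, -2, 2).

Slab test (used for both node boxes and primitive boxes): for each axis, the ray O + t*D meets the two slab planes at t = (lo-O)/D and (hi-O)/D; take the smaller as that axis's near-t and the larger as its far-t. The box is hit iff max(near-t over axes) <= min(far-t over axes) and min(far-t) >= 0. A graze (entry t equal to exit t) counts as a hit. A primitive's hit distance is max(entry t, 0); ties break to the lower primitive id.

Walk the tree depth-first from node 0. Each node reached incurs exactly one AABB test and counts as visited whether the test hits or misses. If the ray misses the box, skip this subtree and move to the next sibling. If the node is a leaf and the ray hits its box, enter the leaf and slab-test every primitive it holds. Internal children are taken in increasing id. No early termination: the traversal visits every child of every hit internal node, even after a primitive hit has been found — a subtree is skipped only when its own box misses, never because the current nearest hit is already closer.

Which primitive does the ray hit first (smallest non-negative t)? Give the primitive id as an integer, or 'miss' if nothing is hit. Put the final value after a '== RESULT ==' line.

Trace the traversal:
N0 x:[4/3,46/3] y:[-13/2,27/2] z:[-1,16] -> hit [4/3,27/2], descend [7, 9, 17, 19]
  N7 x:[17/3,9] y:[13/2,25/2] z:[9/2,29/2] -> hit [13/2,9], descend [1, 5, 12, 14]
    N1 x:[17/3,6] y:[15/2,10] z:[21/2,11] -> miss, prune
    N5 x:[8,9] y:[21/2,25/2] z:[9/2,6] -> miss, prune
    N12 x:[6,8] y:[13/2,9] z:[13/2,15/2] -> hit [13/2,15/2] leaf, test {P14@t=13/2}
    N14 x:[17/3,22/3] y:[10,11] z:[27/2,29/2] -> miss, prune
  N9 x:[11,46/3] y:[-13/2,11/2] z:[-1,16] -> miss, prune
  N17 x:[4/3,23/3] y:[-13/2,7] z:[4,15] -> hit [4,7], descend [3, 4, 16, 18]
    N3 x:[8/3,14/3] y:[9/2,7] z:[7,10] -> miss, prune
    N4 x:[6,23/3] y:[-5/2,-3/2] z:[4,13/2] -> miss, prune
    N16 x:[10/3,4] y:[4,9/2] z:[14,15] -> miss, prune
    N18 x:[4/3,10/3] y:[-13/2,-7/2] z:[6,8] -> miss, prune
  N19 x:[9,38/3] y:[15/2,27/2] z:[9/2,11] -> hit [9,11], descend [6, 11, 15]
    N6 x:[11,38/3] y:[12,27/2] z:[9/2,5] -> miss, prune
    N11 x:[9,31/3] y:[15/2,9] z:[9,11] -> hit [9,9] leaf, test {P4@t=9}
    N15 x:[31/3,34/3] y:[21/2,11] z:[17/2,10] -> miss, prune

16 AABB tests over nodes [0, 7, 1, 5, 12, 14, 9, 17, 3, 4, 16, 18, 19, 6, 11, 15]; 2 leaves entered; closest P14.

== RESULT ==
14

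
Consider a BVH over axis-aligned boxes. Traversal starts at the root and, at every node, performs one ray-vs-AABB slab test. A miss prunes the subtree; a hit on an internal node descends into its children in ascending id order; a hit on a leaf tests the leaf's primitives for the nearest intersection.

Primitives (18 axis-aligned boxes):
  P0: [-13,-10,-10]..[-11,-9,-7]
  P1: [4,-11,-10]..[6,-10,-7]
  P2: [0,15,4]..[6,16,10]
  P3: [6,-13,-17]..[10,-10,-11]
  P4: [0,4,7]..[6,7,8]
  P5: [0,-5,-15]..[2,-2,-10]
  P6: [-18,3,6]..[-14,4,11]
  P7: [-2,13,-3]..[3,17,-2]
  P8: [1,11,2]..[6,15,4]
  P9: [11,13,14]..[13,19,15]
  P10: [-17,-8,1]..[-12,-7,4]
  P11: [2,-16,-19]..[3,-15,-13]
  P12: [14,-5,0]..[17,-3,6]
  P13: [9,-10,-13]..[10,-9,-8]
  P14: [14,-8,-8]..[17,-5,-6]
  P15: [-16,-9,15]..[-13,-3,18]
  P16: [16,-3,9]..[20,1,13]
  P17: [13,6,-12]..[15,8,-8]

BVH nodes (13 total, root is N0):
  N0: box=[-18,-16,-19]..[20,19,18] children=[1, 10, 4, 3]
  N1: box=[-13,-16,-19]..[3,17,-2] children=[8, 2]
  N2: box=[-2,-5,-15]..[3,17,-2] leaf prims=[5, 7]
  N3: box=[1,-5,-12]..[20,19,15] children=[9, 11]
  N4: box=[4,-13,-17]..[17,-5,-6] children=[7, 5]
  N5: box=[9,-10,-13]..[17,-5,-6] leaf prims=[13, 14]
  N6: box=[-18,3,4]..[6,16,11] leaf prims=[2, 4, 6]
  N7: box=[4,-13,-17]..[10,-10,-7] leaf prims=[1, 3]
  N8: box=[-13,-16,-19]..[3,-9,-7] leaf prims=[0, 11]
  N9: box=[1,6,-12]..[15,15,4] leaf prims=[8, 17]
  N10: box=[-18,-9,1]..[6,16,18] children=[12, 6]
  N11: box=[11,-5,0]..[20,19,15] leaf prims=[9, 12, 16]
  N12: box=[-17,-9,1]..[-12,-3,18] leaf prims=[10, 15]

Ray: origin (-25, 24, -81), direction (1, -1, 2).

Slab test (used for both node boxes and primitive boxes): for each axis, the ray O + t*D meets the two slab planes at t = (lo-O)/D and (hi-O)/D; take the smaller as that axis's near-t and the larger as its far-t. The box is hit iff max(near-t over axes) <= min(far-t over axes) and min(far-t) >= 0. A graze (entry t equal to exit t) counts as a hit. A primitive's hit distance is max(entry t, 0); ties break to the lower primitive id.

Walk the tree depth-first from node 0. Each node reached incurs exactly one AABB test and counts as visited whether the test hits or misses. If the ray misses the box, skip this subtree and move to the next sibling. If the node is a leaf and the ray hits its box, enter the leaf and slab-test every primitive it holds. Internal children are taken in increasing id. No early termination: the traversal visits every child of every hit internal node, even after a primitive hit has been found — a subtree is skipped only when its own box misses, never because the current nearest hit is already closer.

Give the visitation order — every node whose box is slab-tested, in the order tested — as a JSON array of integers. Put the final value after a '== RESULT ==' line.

Walk:
N0 x:[7,45] y:[5,40] z:[31,99/2] -> hit [31,40], descend [1, 3, 4, 10]
  N1 x:[12,28] y:[7,40] z:[31,79/2] -> miss, prune
  N3 x:[26,45] y:[5,29] z:[69/2,48] -> miss, prune
  N4 x:[29,42] y:[29,37] z:[32,75/2] -> hit [32,37], descend [5, 7]
    N5 x:[34,42] y:[29,34] z:[34,75/2] -> hit [34,34] leaf, test {P13@t=34, P14(miss)}
    N7 x:[29,35] y:[34,37] z:[32,37] -> hit [34,35] leaf, test {P1(miss), P3@t=34}
  N10 x:[7,31] y:[8,33] z:[41,99/2] -> miss, prune

Visited [0, 1, 3, 4, 5, 7, 10]. Tests: 7 box, 2 leaf. Nearest: P3.

== RESULT ==
[0, 1, 3, 4, 5, 7, 10]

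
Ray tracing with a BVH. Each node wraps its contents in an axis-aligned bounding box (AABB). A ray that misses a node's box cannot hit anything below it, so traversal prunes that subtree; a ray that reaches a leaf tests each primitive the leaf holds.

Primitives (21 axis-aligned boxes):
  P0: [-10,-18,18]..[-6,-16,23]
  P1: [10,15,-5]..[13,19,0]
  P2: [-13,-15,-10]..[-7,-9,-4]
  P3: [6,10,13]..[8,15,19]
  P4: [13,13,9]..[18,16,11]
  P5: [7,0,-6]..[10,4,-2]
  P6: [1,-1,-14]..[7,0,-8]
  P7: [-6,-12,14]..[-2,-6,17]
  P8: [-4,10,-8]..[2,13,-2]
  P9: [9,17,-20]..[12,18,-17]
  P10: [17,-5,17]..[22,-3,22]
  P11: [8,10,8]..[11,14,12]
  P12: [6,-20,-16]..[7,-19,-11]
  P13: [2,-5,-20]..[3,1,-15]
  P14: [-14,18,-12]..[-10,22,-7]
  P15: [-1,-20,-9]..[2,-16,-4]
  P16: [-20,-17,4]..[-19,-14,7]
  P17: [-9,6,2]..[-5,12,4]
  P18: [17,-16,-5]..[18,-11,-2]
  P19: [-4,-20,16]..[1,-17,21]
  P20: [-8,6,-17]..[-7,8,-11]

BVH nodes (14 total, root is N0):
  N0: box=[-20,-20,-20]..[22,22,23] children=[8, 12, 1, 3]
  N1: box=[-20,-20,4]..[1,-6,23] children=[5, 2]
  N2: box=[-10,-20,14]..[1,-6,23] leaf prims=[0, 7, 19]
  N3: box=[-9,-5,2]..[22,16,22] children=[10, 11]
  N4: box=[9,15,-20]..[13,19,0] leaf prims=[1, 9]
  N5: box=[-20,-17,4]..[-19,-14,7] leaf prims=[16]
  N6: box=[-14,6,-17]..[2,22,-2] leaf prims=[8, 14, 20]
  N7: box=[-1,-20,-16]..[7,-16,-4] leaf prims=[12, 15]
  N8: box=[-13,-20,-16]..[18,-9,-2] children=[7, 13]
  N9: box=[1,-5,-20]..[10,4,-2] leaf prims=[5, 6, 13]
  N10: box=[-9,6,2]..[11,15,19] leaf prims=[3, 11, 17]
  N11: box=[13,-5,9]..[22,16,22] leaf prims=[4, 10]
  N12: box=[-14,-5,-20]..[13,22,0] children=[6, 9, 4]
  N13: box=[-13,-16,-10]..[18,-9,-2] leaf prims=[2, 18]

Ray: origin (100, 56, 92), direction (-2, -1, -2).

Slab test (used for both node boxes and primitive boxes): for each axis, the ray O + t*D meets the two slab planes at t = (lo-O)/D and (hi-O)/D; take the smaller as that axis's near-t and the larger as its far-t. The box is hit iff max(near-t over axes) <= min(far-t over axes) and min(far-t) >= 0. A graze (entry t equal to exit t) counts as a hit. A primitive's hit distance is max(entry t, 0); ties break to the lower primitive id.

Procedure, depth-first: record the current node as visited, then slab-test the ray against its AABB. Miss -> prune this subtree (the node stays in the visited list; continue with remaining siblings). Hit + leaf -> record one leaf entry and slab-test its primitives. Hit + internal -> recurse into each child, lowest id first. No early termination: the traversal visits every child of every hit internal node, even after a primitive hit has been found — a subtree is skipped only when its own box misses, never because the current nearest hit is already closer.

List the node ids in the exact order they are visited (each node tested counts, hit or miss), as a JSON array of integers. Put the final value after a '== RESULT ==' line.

Trace the traversal:
N0 x:[39,60] y:[34,76] z:[69/2,56] -> hit [39,56], descend [1, 3, 8, 12]
  N1 x:[99/2,60] y:[62,76] z:[69/2,44] -> miss, prune
  N3 x:[39,109/2] y:[40,61] z:[35,45] -> hit [40,45], descend [10, 11]
    N10 x:[89/2,109/2] y:[41,50] z:[73/2,45] -> hit [89/2,45] leaf, test {P3(miss), P11(miss), P17(miss)}
    N11 x:[39,87/2] y:[40,61] z:[35,83/2] -> hit [40,83/2] leaf, test {P4@t=41, P10(miss)}
  N8 x:[41,113/2] y:[65,76] z:[47,54] -> miss, prune
  N12 x:[87/2,57] y:[34,61] z:[46,56] -> hit [46,56], descend [4, 6, 9]
    N4 x:[87/2,91/2] y:[37,41] z:[46,56] -> miss, prune
    N6 x:[49,57] y:[34,50] z:[47,109/2] -> hit [49,50] leaf, test {P8(miss), P14(miss), P20(miss)}
    N9 x:[45,99/2] y:[52,61] z:[47,56] -> miss, prune

Visited [0, 1, 3, 10, 11, 8, 12, 4, 6, 9]. Tests: 10 box, 3 leaf. Nearest: P4.

== RESULT ==
[0, 1, 3, 10, 11, 8, 12, 4, 6, 9]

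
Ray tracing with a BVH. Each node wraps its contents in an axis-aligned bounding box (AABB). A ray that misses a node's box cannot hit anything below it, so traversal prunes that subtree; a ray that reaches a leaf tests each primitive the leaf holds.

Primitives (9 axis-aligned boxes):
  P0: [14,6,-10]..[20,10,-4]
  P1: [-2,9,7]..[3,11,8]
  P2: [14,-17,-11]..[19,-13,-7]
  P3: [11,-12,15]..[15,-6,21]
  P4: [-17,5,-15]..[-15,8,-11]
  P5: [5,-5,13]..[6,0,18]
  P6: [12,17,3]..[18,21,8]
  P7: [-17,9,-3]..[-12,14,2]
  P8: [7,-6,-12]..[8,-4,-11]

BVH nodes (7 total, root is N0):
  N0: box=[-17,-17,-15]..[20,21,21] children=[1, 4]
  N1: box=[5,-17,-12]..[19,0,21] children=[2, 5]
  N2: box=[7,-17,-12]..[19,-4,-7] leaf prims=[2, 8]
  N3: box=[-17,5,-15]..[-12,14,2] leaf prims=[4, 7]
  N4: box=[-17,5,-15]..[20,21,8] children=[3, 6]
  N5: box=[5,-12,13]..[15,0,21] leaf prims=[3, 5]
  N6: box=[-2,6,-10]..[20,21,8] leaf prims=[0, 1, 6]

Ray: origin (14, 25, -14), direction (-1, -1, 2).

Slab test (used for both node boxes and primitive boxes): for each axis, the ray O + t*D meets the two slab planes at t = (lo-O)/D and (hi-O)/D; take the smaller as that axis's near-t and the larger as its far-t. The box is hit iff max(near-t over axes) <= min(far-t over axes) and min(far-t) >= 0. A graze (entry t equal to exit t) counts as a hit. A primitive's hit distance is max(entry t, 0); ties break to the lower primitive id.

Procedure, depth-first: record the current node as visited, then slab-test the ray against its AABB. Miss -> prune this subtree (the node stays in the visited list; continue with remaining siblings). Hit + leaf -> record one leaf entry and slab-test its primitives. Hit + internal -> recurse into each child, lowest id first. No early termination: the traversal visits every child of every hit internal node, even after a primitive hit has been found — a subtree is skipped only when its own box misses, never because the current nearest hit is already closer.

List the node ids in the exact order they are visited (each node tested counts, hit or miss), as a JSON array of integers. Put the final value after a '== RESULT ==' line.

Trace the traversal:
N0 x:[-6,31] y:[4,42] z:[-1/2,35/2] -> hit [4,35/2], descend [1, 4]
  N1 x:[-5,9] y:[25,42] z:[1,35/2] -> miss, prune
  N4 x:[-6,31] y:[4,20] z:[-1/2,11] -> hit [4,11], descend [3, 6]
    N3 x:[26,31] y:[11,20] z:[-1/2,8] -> miss, prune
    N6 x:[-6,16] y:[4,19] z:[2,11] -> hit [4,11] leaf, test {P0(miss), P1(miss), P6(miss)}

order=[0, 1, 4, 3, 6]  |boxes|=5  |leaves|=1  hit=miss

== RESULT ==
[0, 1, 4, 3, 6]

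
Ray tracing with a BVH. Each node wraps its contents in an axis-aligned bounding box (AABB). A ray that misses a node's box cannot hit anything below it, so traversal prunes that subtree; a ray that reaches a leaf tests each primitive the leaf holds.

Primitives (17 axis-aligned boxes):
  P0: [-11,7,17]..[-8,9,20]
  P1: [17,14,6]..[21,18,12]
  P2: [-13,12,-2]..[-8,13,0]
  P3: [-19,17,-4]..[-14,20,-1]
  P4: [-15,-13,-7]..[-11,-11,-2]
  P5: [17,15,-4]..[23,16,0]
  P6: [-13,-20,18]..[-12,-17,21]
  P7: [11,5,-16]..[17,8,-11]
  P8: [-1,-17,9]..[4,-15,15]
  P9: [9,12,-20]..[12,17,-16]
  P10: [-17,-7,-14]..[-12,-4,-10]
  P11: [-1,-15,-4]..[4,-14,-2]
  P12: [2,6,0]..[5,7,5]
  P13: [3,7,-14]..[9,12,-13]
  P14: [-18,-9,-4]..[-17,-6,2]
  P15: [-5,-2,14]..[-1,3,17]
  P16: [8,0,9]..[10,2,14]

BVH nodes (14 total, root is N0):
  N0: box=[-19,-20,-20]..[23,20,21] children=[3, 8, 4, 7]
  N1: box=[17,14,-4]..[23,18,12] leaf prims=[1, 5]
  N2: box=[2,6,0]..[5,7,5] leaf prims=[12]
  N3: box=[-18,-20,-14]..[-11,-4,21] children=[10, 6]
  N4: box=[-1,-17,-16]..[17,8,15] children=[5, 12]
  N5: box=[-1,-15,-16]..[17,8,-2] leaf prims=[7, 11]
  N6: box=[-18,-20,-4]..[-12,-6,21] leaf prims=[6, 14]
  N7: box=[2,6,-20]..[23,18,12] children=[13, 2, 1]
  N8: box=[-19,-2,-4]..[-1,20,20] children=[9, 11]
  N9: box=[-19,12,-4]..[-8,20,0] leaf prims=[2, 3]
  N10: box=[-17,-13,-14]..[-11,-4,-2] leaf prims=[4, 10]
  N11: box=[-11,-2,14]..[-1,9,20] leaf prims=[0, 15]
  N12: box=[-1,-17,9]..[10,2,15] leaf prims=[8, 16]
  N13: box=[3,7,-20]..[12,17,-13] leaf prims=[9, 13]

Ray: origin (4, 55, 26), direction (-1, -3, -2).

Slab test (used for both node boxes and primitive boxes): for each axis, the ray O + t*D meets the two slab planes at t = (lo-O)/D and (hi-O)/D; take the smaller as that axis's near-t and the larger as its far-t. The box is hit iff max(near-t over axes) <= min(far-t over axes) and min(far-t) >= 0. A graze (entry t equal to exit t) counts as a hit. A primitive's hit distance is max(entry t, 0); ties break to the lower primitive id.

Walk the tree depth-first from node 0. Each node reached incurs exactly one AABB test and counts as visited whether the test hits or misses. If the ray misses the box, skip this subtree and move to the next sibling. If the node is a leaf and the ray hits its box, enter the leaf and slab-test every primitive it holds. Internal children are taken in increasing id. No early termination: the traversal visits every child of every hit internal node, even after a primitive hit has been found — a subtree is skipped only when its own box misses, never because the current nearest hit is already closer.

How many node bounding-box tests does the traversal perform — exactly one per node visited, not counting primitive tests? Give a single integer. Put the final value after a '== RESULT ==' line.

Traverse from the root:
N0 x:[-19,23] y:[35/3,25] z:[5/2,23] -> hit [35/3,23], descend [3, 4, 7, 8]
  N3 x:[15,22] y:[59/3,25] z:[5/2,20] -> hit [59/3,20], descend [6, 10]
    N6 x:[16,22] y:[61/3,25] z:[5/2,15] -> miss, prune
    N10 x:[15,21] y:[59/3,68/3] z:[14,20] -> hit [59/3,20] leaf, test {P4(miss), P10@t=59/3}
  N4 x:[-13,5] y:[47/3,24] z:[11/2,21] -> miss, prune
  N7 x:[-19,2] y:[37/3,49/3] z:[7,23] -> miss, prune
  N8 x:[5,23] y:[35/3,19] z:[3,15] -> hit [35/3,15], descend [9, 11]
    N9 x:[12,23] y:[35/3,43/3] z:[13,15] -> hit [13,43/3] leaf, test {P2@t=14, P3(miss)}
    N11 x:[5,15] y:[46/3,19] z:[3,6] -> miss, prune

Visited [0, 3, 6, 10, 4, 7, 8, 9, 11]. Tests: 9 box, 2 leaf. Nearest: P2.

== RESULT ==
9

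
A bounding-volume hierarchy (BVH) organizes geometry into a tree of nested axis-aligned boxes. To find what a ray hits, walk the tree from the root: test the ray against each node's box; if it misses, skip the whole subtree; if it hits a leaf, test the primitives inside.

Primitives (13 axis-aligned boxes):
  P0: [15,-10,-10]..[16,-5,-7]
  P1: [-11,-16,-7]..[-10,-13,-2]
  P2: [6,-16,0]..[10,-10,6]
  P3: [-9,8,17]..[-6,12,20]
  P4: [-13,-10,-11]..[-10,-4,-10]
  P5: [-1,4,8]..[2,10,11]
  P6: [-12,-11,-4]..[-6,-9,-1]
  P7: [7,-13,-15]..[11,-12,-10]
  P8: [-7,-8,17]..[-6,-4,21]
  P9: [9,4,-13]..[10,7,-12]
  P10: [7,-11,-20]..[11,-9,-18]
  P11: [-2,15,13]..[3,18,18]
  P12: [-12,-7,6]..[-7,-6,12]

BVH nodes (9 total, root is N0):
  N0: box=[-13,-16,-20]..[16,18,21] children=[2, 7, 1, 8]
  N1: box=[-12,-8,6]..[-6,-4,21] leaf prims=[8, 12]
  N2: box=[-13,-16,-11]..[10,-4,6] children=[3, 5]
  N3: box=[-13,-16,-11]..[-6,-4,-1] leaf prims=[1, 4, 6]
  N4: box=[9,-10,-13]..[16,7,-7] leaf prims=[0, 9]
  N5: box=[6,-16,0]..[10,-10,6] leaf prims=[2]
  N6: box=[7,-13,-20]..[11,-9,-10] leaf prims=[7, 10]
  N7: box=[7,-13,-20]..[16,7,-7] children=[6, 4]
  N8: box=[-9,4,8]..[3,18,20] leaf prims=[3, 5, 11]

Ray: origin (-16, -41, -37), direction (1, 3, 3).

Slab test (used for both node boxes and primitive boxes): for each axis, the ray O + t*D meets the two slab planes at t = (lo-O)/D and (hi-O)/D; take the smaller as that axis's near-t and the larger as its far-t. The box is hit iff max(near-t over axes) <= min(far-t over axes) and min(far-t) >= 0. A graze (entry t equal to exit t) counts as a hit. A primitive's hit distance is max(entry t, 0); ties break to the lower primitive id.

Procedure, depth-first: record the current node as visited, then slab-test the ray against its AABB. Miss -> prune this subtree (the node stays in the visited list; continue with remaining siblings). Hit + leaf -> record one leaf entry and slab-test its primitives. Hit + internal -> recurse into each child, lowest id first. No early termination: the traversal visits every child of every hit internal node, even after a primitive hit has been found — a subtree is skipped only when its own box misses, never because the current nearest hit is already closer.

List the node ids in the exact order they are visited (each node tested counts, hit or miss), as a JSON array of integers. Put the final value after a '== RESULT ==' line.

Trace the traversal:
N0 x:[3,32] y:[25/3,59/3] z:[17/3,58/3] -> hit [25/3,58/3], descend [1, 2, 7, 8]
  N1 x:[4,10] y:[11,37/3] z:[43/3,58/3] -> miss, prune
  N2 x:[3,26] y:[25/3,37/3] z:[26/3,43/3] -> hit [26/3,37/3], descend [3, 5]
    N3 x:[3,10] y:[25/3,37/3] z:[26/3,12] -> hit [26/3,10] leaf, test {P1(miss), P4(miss), P6(miss)}
    N5 x:[22,26] y:[25/3,31/3] z:[37/3,43/3] -> miss, prune
  N7 x:[23,32] y:[28/3,16] z:[17/3,10] -> miss, prune
  N8 x:[7,19] y:[15,59/3] z:[15,19] -> hit [15,19] leaf, test {P3(miss), P5@t=15, P11(miss)}

Summary -> nodes [0, 1, 2, 3, 5, 7, 8]; box-tests=7; leaf-entries=2; first=P5

== RESULT ==
[0, 1, 2, 3, 5, 7, 8]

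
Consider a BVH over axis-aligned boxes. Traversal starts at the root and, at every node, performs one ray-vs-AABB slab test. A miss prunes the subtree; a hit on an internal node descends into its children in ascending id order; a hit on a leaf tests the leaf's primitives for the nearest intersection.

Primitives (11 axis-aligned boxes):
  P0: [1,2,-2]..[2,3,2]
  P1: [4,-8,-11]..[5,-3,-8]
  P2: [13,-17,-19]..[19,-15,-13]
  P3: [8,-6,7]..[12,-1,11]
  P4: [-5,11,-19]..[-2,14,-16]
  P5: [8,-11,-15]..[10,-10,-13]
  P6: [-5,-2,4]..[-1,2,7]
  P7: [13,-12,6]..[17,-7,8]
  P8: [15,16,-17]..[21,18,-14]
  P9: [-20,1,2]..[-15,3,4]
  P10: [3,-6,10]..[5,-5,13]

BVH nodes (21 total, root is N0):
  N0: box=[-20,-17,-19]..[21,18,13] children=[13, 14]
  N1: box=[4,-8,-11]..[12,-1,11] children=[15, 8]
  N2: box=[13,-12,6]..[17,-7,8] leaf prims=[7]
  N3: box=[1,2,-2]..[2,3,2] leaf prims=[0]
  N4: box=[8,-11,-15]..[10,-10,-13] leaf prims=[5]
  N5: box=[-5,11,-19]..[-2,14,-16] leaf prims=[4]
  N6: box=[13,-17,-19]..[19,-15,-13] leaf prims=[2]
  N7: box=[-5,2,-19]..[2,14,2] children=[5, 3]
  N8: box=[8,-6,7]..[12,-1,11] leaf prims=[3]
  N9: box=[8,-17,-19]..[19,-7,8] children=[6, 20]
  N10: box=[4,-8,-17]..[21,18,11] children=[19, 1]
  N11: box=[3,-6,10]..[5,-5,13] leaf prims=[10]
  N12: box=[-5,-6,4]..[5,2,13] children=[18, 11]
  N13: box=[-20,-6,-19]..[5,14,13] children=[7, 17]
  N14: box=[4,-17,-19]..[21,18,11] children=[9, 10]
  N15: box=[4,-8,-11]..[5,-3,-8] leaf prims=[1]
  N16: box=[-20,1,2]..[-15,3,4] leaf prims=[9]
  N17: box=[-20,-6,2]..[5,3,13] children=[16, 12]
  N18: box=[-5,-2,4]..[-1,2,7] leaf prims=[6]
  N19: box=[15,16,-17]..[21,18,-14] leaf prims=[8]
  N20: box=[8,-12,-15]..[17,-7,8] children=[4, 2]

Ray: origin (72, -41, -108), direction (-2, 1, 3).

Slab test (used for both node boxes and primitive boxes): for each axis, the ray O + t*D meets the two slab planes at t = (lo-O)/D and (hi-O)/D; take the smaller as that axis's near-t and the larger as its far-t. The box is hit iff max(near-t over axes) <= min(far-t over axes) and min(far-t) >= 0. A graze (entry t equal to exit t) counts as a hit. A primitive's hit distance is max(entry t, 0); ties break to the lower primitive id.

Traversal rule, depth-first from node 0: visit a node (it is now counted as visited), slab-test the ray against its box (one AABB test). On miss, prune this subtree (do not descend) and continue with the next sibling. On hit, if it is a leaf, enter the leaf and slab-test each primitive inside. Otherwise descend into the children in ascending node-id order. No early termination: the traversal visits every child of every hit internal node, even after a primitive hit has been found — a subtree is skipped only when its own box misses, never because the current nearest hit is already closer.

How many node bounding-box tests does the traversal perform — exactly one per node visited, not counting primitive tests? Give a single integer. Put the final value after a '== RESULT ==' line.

Traverse from the root:
N0 x:[51/2,46] y:[24,59] z:[89/3,121/3] -> hit [89/3,121/3], descend [13, 14]
  N13 x:[67/2,46] y:[35,55] z:[89/3,121/3] -> hit [35,121/3], descend [7, 17]
    N7 x:[35,77/2] y:[43,55] z:[89/3,110/3] -> miss, prune
    N17 x:[67/2,46] y:[35,44] z:[110/3,121/3] -> hit [110/3,121/3], descend [12, 16]
      N12 x:[67/2,77/2] y:[35,43] z:[112/3,121/3] -> hit [112/3,77/2], descend [11, 18]
        N11 x:[67/2,69/2] y:[35,36] z:[118/3,121/3] -> miss, prune
        N18 x:[73/2,77/2] y:[39,43] z:[112/3,115/3] -> miss, prune
      N16 x:[87/2,46] y:[42,44] z:[110/3,112/3] -> miss, prune
  N14 x:[51/2,34] y:[24,59] z:[89/3,119/3] -> hit [89/3,34], descend [9, 10]
    N9 x:[53/2,32] y:[24,34] z:[89/3,116/3] -> hit [89/3,32], descend [6, 20]
      N6 x:[53/2,59/2] y:[24,26] z:[89/3,95/3] -> miss, prune
      N20 x:[55/2,32] y:[29,34] z:[31,116/3] -> hit [31,32], descend [2, 4]
        N2 x:[55/2,59/2] y:[29,34] z:[38,116/3] -> miss, prune
        N4 x:[31,32] y:[30,31] z:[31,95/3] -> hit [31,31] leaf, test {P5@t=31}
    N10 x:[51/2,34] y:[33,59] z:[91/3,119/3] -> hit [33,34], descend [1, 19]
      N1 x:[30,34] y:[33,40] z:[97/3,119/3] -> hit [33,34], descend [8, 15]
        N8 x:[30,32] y:[35,40] z:[115/3,119/3] -> miss, prune
        N15 x:[67/2,34] y:[33,38] z:[97/3,100/3] -> miss, prune
      N19 x:[51/2,57/2] y:[57,59] z:[91/3,94/3] -> miss, prune

19 AABB tests over nodes [0, 13, 7, 17, 12, 11, 18, 16, 14, 9, 6, 20, 2, 4, 10, 1, 8, 15, 19]; 1 leaf entered; closest P5.

== RESULT ==
19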